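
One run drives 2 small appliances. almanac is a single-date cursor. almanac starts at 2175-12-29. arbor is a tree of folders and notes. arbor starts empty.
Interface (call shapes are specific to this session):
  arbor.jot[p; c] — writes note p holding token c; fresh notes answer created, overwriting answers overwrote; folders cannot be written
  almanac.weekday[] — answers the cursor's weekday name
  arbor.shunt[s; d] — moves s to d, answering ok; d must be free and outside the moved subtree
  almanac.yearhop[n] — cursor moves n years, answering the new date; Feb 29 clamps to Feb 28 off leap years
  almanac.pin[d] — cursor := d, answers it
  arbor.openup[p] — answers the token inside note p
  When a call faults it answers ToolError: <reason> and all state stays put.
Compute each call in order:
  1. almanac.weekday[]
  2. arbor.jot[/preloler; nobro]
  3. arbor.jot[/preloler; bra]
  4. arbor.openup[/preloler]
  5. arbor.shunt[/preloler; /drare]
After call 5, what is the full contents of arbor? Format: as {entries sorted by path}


Answer: {drare=bra}

Derivation:
;; weekday() -> Friday
;; jot(p='/preloler', c='nobro') -> created
;; jot(p='/preloler', c='bra') -> overwrote
;; openup(p='/preloler') -> bra
;; shunt(s='/preloler', d='/drare') -> ok


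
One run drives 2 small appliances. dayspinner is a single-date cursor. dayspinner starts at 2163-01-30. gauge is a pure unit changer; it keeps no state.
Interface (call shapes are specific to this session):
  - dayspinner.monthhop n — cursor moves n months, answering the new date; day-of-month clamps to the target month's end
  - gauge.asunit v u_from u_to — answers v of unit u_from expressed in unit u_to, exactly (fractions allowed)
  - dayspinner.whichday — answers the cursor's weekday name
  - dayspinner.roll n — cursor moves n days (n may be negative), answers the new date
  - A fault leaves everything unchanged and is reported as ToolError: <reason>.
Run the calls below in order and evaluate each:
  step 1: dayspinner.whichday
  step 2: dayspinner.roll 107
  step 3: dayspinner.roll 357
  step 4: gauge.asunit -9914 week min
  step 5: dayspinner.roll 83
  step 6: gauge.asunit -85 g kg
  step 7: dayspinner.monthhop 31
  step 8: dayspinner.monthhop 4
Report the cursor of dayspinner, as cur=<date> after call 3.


Answer: cur=2164-05-08

Derivation:
% whichday
:: Sunday
% roll 107
:: 2163-05-17
% roll 357
:: 2164-05-08
% asunit -9914 week min
:: -99933120
% roll 83
:: 2164-07-30
% asunit -85 g kg
:: -17/200
% monthhop 31
:: 2167-02-28
% monthhop 4
:: 2167-06-28


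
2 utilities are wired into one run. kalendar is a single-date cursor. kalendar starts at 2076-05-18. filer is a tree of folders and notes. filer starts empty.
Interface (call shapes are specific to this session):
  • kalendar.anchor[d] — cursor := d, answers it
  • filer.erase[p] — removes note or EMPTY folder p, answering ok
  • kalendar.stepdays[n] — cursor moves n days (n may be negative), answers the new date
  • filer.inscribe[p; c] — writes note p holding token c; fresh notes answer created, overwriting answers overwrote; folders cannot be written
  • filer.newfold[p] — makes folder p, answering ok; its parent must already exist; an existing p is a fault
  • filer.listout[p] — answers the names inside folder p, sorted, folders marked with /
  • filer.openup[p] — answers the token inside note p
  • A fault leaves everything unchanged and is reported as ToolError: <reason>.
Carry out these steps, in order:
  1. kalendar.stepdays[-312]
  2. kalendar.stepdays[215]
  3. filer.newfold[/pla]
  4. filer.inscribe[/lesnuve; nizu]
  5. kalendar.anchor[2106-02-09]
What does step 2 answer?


Answer: 2076-02-11

Derivation:
I run kalendar.stepdays using -312, giving 2075-07-11.
Calling kalendar.stepdays using 215, → 2076-02-11.
I use filer.newfold using /pla, yielding ok.
I use filer.inscribe using /lesnuve, nizu, and see created.
I invoke kalendar.anchor using 2106-02-09, and see 2106-02-09.


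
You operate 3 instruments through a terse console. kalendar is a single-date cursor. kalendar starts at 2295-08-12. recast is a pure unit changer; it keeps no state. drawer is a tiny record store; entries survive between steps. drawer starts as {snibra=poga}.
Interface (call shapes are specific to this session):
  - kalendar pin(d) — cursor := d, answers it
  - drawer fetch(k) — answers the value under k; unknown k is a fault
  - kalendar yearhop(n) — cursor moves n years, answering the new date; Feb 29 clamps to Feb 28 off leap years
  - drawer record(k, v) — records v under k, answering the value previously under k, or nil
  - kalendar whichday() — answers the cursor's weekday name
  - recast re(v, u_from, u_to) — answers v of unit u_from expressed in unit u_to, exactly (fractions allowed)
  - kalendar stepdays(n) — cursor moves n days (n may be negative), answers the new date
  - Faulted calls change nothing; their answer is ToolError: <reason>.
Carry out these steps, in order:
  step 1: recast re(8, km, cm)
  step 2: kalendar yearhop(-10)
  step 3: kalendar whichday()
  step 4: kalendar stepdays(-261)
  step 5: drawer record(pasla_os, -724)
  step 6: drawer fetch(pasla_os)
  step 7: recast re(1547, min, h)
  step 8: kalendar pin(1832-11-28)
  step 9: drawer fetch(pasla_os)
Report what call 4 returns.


Answer: 2284-11-24

Derivation:
% recast re v: 8 u_from: km u_to: cm
[out] 800000
% kalendar yearhop n: -10
[out] 2285-08-12
% kalendar whichday
[out] Wednesday
% kalendar stepdays n: -261
[out] 2284-11-24
% drawer record k: pasla_os v: -724
[out] nil
% drawer fetch k: pasla_os
[out] -724
% recast re v: 1547 u_from: min u_to: h
[out] 1547/60
% kalendar pin d: 1832-11-28
[out] 1832-11-28
% drawer fetch k: pasla_os
[out] -724


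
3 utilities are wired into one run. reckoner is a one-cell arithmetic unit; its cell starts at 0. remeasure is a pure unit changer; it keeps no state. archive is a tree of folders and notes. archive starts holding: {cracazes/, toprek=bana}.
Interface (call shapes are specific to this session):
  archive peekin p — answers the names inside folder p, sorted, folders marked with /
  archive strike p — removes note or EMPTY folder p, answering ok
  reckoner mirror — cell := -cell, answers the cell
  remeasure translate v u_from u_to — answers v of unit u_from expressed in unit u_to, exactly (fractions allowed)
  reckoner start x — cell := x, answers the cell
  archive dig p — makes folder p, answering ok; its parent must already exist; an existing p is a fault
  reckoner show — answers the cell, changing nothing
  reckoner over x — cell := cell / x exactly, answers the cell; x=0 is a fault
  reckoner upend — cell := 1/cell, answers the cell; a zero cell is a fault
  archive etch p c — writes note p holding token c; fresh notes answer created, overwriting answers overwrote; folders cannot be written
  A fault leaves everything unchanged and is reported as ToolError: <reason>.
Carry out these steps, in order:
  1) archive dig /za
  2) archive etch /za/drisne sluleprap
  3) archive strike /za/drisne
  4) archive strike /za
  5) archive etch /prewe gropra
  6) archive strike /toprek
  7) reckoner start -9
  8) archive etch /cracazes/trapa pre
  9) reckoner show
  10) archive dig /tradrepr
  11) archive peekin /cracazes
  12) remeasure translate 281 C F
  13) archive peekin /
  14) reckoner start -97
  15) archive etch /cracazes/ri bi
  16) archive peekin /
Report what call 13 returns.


Answer: [cracazes/, prewe, tradrepr/]

Derivation:
→ archive dig(p→/za)
← ok
→ archive etch(p→/za/drisne, c→sluleprap)
← created
→ archive strike(p→/za/drisne)
← ok
→ archive strike(p→/za)
← ok
→ archive etch(p→/prewe, c→gropra)
← created
→ archive strike(p→/toprek)
← ok
→ reckoner start(x→-9)
← -9
→ archive etch(p→/cracazes/trapa, c→pre)
← created
→ reckoner show()
← -9
→ archive dig(p→/tradrepr)
← ok
→ archive peekin(p→/cracazes)
← [trapa]
→ remeasure translate(v→281, u_from→C, u_to→F)
← 2689/5
→ archive peekin(p→/)
← [cracazes/, prewe, tradrepr/]
→ reckoner start(x→-97)
← -97
→ archive etch(p→/cracazes/ri, c→bi)
← created
→ archive peekin(p→/)
← [cracazes/, prewe, tradrepr/]


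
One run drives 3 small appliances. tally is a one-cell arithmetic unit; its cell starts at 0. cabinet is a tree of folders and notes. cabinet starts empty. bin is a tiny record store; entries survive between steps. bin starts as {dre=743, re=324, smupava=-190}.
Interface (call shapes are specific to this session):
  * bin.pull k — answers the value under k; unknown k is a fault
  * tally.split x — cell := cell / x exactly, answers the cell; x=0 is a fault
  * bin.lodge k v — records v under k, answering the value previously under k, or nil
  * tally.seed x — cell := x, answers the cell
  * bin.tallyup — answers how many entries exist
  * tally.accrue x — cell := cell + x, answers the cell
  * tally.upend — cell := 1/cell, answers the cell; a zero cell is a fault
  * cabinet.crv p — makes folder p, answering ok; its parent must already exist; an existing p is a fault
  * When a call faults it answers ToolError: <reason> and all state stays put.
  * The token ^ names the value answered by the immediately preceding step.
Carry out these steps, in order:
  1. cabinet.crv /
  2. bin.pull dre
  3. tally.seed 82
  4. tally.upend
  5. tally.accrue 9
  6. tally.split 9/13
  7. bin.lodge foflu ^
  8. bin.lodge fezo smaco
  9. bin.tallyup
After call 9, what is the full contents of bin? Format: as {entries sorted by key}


% 1. cabinet.crv(p=/) : ToolError: exists
% 2. bin.pull(k=dre) : 743
% 3. tally.seed(x=82) : 82
% 4. tally.upend() : 1/82
% 5. tally.accrue(x=9) : 739/82
% 6. tally.split(x=9/13) : 9607/738
% 7. bin.lodge(k=foflu, v=^) : nil
% 8. bin.lodge(k=fezo, v=smaco) : nil
% 9. bin.tallyup() : 5

Answer: {dre=743, fezo=smaco, foflu=9607/738, re=324, smupava=-190}


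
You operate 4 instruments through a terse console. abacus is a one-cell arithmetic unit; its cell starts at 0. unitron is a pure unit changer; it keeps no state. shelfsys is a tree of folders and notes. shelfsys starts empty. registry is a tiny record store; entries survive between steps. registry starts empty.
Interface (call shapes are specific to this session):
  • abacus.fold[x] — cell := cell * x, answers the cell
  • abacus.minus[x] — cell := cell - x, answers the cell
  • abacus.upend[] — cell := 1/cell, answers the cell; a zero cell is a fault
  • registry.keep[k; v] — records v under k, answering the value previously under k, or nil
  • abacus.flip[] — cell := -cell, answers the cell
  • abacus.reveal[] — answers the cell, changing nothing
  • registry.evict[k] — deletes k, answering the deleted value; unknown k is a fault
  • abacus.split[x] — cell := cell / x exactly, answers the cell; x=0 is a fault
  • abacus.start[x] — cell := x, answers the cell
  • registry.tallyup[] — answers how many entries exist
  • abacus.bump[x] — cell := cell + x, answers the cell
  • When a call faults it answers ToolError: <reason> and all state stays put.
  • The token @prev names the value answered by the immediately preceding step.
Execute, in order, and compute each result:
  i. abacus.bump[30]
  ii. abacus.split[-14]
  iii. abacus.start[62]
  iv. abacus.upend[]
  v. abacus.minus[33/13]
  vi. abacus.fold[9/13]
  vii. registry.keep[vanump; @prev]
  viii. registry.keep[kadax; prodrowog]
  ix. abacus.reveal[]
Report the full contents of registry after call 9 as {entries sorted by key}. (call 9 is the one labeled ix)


Answer: {kadax=prodrowog, vanump=-18297/10478}

Derivation:
Act: bump[x→30]
Obs: 30
Act: split[x→-14]
Obs: -15/7
Act: start[x→62]
Obs: 62
Act: upend[]
Obs: 1/62
Act: minus[x→33/13]
Obs: -2033/806
Act: fold[x→9/13]
Obs: -18297/10478
Act: keep[k→vanump; v→@prev]
Obs: nil
Act: keep[k→kadax; v→prodrowog]
Obs: nil
Act: reveal[]
Obs: -18297/10478


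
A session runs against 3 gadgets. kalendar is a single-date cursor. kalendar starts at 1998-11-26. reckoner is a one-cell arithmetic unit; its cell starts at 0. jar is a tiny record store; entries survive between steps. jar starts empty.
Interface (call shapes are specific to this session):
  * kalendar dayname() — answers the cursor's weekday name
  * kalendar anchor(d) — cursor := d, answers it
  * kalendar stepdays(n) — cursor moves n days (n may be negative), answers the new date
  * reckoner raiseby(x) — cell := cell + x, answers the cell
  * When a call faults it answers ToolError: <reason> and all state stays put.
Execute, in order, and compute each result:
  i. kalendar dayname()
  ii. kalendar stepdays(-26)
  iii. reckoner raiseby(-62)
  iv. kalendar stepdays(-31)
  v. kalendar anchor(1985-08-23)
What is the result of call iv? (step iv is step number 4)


Answer: 1998-09-30

Derivation:
! 1. kalendar dayname() => Thursday
! 2. kalendar stepdays(n=-26) => 1998-10-31
! 3. reckoner raiseby(x=-62) => -62
! 4. kalendar stepdays(n=-31) => 1998-09-30
! 5. kalendar anchor(d=1985-08-23) => 1985-08-23


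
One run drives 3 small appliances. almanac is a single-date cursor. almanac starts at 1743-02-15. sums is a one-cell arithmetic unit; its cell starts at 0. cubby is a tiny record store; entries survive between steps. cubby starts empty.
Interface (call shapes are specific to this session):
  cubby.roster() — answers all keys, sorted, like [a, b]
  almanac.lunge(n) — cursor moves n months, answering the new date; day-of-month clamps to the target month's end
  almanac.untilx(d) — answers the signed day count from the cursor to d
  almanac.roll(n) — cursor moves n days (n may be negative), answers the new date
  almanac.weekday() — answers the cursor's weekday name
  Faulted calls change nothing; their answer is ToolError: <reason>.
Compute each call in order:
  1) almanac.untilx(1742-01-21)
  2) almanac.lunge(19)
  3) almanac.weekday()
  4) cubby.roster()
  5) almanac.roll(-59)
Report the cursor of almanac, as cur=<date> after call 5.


-- untilx(1742-01-21) == -390
-- lunge(19) == 1744-09-15
-- weekday() == Tuesday
-- roster() == []
-- roll(-59) == 1744-07-18

Answer: cur=1744-07-18


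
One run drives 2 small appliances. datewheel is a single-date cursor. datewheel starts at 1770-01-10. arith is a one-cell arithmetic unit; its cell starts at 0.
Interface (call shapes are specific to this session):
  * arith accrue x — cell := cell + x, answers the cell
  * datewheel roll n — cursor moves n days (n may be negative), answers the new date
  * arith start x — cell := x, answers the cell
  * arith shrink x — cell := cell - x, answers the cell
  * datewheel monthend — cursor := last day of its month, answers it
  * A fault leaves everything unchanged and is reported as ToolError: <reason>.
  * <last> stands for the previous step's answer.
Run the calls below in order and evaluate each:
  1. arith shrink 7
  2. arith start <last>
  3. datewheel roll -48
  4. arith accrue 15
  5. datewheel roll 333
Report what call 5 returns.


Answer: 1770-10-22

Derivation:
Invoking arith shrink with x='7', and see -7.
Then arith start with x='<last>', and see -7.
Then datewheel roll with n='-48', and observe 1769-11-23.
Next I call arith accrue with x='15', and see 8.
I invoke datewheel roll with n='333', yielding 1770-10-22.


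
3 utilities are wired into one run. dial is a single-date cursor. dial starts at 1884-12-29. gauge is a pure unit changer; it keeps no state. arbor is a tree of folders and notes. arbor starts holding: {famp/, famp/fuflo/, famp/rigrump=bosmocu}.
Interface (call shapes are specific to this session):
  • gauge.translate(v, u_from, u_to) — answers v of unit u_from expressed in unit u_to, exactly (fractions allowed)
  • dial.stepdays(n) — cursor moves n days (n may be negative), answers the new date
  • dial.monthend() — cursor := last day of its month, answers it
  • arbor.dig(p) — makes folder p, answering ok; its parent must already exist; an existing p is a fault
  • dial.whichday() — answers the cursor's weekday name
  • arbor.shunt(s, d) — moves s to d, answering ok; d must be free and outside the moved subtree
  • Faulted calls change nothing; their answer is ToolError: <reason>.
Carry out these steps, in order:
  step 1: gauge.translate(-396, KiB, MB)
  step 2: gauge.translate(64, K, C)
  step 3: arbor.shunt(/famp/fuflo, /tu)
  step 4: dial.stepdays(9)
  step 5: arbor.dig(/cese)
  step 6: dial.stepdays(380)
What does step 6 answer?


Answer: 1886-01-22

Derivation:
! translate(-396, KiB, MB) == -6336/15625
! translate(64, K, C) == -4183/20
! shunt(/famp/fuflo, /tu) == ok
! stepdays(9) == 1885-01-07
! dig(/cese) == ok
! stepdays(380) == 1886-01-22


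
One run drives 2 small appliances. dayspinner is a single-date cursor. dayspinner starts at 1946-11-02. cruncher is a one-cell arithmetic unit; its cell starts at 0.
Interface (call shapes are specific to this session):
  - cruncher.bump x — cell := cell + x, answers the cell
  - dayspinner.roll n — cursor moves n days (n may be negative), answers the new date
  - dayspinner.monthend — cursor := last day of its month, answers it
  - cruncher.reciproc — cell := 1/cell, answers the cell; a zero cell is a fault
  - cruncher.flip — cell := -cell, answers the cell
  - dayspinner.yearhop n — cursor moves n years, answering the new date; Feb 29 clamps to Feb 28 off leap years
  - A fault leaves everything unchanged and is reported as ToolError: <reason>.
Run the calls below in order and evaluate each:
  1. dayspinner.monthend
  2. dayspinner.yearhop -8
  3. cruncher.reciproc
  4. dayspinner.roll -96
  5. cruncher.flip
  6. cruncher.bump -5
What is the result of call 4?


Answer: 1938-08-26

Derivation:
% dayspinner.monthend
[out] 1946-11-30
% dayspinner.yearhop n='-8'
[out] 1938-11-30
% cruncher.reciproc
[out] ToolError: reciprocal of zero
% dayspinner.roll n='-96'
[out] 1938-08-26
% cruncher.flip
[out] 0
% cruncher.bump x='-5'
[out] -5


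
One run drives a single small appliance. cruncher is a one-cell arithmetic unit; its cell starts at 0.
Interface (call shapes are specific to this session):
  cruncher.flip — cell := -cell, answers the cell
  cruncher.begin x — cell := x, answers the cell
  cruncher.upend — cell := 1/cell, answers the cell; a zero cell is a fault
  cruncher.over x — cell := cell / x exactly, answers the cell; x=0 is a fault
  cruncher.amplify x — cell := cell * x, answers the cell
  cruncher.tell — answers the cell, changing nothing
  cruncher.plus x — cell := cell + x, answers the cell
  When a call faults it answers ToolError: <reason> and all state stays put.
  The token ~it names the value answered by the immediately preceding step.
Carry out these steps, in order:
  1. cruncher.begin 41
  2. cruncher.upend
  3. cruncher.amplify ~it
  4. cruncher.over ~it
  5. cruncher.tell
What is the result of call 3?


Answer: 1/1681

Derivation:
>> cruncher.begin(x: 41)
<< 41
>> cruncher.upend()
<< 1/41
>> cruncher.amplify(x: ~it)
<< 1/1681
>> cruncher.over(x: ~it)
<< 1
>> cruncher.tell()
<< 1


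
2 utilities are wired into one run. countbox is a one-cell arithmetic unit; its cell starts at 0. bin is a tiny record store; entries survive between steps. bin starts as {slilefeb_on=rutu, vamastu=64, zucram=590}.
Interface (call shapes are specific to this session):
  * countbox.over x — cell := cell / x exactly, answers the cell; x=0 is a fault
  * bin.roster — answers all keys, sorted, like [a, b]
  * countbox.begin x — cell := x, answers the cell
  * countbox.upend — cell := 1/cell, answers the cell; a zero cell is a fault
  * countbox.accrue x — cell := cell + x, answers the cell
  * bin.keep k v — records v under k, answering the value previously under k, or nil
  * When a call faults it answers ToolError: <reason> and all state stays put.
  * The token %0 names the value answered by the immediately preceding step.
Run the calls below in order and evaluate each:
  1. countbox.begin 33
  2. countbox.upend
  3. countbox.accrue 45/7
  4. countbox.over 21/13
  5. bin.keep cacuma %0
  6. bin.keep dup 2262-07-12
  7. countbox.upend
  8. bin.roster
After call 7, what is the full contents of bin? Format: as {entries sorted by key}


Answer: {cacuma=19396/4851, dup=2262-07-12, slilefeb_on=rutu, vamastu=64, zucram=590}

Derivation:
Step: begin[x: 33]
Result: 33
Step: upend[]
Result: 1/33
Step: accrue[x: 45/7]
Result: 1492/231
Step: over[x: 21/13]
Result: 19396/4851
Step: keep[k: cacuma; v: %0]
Result: nil
Step: keep[k: dup; v: 2262-07-12]
Result: nil
Step: upend[]
Result: 4851/19396
Step: roster[]
Result: [cacuma, dup, slilefeb_on, vamastu, zucram]


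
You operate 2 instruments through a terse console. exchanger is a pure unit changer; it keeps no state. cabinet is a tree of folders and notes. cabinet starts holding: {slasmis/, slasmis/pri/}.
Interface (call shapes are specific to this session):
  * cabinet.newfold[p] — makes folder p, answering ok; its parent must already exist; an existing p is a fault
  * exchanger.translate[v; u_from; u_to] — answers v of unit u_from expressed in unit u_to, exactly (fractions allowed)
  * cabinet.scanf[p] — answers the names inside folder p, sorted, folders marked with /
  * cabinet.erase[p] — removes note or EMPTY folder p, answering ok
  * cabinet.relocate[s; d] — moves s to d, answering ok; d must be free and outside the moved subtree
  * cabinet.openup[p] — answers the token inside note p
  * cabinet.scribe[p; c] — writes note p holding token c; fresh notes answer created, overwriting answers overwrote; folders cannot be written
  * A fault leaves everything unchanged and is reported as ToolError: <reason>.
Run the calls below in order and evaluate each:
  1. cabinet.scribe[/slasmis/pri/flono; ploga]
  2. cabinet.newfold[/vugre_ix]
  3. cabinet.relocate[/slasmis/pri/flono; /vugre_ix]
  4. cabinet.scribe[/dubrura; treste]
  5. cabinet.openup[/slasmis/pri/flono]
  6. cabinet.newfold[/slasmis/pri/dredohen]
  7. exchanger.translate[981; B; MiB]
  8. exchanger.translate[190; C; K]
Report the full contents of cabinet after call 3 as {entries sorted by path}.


Answer: {slasmis/, slasmis/pri/, slasmis/pri/flono=ploga, vugre_ix/}

Derivation:
~$ cabinet.scribe p=/slasmis/pri/flono c=ploga
:: created
~$ cabinet.newfold p=/vugre_ix
:: ok
~$ cabinet.relocate s=/slasmis/pri/flono d=/vugre_ix
:: ToolError: exists
~$ cabinet.scribe p=/dubrura c=treste
:: created
~$ cabinet.openup p=/slasmis/pri/flono
:: ploga
~$ cabinet.newfold p=/slasmis/pri/dredohen
:: ok
~$ exchanger.translate v=981 u_from=B u_to=MiB
:: 981/1048576
~$ exchanger.translate v=190 u_from=C u_to=K
:: 9263/20


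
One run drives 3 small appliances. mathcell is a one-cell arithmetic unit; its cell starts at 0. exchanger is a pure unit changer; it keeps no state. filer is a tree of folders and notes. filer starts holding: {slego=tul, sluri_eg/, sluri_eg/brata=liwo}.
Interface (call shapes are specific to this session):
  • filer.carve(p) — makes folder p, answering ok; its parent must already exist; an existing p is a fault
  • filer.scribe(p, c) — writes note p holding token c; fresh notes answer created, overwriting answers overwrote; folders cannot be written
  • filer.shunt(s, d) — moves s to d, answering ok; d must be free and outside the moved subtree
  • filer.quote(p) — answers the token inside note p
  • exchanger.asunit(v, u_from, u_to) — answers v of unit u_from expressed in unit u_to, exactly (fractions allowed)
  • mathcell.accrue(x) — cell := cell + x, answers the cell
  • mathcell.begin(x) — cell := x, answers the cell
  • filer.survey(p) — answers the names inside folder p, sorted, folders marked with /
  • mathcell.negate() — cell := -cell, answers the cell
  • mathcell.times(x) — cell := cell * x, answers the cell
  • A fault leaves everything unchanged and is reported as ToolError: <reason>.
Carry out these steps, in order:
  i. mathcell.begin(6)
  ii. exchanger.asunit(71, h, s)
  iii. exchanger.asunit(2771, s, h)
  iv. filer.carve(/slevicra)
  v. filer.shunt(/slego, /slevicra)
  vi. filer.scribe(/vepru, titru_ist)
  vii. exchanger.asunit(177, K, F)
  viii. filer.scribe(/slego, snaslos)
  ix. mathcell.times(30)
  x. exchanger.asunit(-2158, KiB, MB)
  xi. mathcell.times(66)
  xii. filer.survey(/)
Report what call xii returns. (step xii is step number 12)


Answer: [slego, slevicra/, sluri_eg/, vepru]

Derivation:
! 1. mathcell.begin(x=6) : 6
! 2. exchanger.asunit(v=71, u_from=h, u_to=s) : 255600
! 3. exchanger.asunit(v=2771, u_from=s, u_to=h) : 2771/3600
! 4. filer.carve(p=/slevicra) : ok
! 5. filer.shunt(s=/slego, d=/slevicra) : ToolError: exists
! 6. filer.scribe(p=/vepru, c=titru_ist) : created
! 7. exchanger.asunit(v=177, u_from=K, u_to=F) : -14107/100
! 8. filer.scribe(p=/slego, c=snaslos) : overwrote
! 9. mathcell.times(x=30) : 180
! 10. exchanger.asunit(v=-2158, u_from=KiB, u_to=MB) : -34528/15625
! 11. mathcell.times(x=66) : 11880
! 12. filer.survey(p=/) : [slego, slevicra/, sluri_eg/, vepru]


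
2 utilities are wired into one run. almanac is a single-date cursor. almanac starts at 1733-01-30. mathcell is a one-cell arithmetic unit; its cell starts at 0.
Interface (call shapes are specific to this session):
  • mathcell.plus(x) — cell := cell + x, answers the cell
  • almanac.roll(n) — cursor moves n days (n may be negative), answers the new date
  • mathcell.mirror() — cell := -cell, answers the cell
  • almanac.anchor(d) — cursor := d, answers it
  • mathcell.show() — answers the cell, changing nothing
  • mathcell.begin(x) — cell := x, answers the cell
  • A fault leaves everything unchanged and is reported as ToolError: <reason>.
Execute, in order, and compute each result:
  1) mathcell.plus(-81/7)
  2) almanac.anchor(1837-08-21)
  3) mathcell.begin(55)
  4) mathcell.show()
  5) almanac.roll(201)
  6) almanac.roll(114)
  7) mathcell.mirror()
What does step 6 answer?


Do: mathcell.plus[x=-81/7]
See: -81/7
Do: almanac.anchor[d=1837-08-21]
See: 1837-08-21
Do: mathcell.begin[x=55]
See: 55
Do: mathcell.show[]
See: 55
Do: almanac.roll[n=201]
See: 1838-03-10
Do: almanac.roll[n=114]
See: 1838-07-02
Do: mathcell.mirror[]
See: -55

Answer: 1838-07-02


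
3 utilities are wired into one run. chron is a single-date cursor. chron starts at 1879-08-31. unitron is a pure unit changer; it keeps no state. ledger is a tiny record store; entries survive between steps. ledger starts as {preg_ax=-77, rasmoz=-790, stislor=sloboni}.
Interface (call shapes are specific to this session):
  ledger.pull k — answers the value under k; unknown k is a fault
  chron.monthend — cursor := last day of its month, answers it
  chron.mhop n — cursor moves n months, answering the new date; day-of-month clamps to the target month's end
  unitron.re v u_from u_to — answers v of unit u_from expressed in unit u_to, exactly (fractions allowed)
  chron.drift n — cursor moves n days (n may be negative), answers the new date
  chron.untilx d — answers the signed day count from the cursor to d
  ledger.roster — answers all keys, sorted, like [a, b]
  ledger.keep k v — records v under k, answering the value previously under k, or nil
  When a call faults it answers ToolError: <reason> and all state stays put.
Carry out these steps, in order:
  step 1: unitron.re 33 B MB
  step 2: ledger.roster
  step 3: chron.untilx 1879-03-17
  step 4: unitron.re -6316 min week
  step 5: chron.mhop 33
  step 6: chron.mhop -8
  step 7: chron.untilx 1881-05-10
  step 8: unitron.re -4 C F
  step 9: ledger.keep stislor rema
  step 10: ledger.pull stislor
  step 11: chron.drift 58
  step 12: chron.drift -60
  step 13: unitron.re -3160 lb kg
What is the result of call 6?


Answer: 1881-09-30

Derivation:
Step: re[v='33'; u_from='B'; u_to='MB']
Result: 33/1000000
Step: roster[]
Result: [preg_ax, rasmoz, stislor]
Step: untilx[d='1879-03-17']
Result: -167
Step: re[v='-6316'; u_from='min'; u_to='week']
Result: -1579/2520
Step: mhop[n='33']
Result: 1882-05-31
Step: mhop[n='-8']
Result: 1881-09-30
Step: untilx[d='1881-05-10']
Result: -143
Step: re[v='-4'; u_from='C'; u_to='F']
Result: 124/5
Step: keep[k='stislor'; v='rema']
Result: sloboni
Step: pull[k='stislor']
Result: rema
Step: drift[n='58']
Result: 1881-11-27
Step: drift[n='-60']
Result: 1881-09-28
Step: re[v='-3160'; u_from='lb'; u_to='kg']
Result: -3583379723/2500000


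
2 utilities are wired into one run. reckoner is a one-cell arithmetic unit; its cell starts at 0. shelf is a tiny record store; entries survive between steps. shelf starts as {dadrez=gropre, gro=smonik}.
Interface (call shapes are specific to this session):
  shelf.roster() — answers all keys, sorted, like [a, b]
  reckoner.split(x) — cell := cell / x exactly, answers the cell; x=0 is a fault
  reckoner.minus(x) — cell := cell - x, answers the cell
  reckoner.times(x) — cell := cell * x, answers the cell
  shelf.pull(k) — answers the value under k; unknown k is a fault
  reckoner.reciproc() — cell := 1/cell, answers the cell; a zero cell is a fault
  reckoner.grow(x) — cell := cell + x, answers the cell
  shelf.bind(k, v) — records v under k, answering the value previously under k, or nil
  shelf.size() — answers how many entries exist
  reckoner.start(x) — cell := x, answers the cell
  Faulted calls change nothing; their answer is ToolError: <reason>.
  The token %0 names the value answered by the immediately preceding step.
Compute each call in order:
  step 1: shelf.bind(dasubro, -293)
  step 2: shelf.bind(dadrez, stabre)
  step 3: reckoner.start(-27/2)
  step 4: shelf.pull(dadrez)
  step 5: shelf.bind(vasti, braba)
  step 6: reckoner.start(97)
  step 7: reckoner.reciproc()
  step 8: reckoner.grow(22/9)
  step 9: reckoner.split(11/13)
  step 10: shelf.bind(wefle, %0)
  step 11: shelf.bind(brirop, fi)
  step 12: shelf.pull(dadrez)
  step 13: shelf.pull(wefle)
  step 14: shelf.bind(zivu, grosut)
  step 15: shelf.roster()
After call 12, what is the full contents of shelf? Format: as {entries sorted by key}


Do: bind[k=dasubro; v=-293]
See: nil
Do: bind[k=dadrez; v=stabre]
See: gropre
Do: start[x=-27/2]
See: -27/2
Do: pull[k=dadrez]
See: stabre
Do: bind[k=vasti; v=braba]
See: nil
Do: start[x=97]
See: 97
Do: reciproc[]
See: 1/97
Do: grow[x=22/9]
See: 2143/873
Do: split[x=11/13]
See: 27859/9603
Do: bind[k=wefle; v=%0]
See: nil
Do: bind[k=brirop; v=fi]
See: nil
Do: pull[k=dadrez]
See: stabre
Do: pull[k=wefle]
See: 27859/9603
Do: bind[k=zivu; v=grosut]
See: nil
Do: roster[]
See: [brirop, dadrez, dasubro, gro, vasti, wefle, zivu]

Answer: {brirop=fi, dadrez=stabre, dasubro=-293, gro=smonik, vasti=braba, wefle=27859/9603}


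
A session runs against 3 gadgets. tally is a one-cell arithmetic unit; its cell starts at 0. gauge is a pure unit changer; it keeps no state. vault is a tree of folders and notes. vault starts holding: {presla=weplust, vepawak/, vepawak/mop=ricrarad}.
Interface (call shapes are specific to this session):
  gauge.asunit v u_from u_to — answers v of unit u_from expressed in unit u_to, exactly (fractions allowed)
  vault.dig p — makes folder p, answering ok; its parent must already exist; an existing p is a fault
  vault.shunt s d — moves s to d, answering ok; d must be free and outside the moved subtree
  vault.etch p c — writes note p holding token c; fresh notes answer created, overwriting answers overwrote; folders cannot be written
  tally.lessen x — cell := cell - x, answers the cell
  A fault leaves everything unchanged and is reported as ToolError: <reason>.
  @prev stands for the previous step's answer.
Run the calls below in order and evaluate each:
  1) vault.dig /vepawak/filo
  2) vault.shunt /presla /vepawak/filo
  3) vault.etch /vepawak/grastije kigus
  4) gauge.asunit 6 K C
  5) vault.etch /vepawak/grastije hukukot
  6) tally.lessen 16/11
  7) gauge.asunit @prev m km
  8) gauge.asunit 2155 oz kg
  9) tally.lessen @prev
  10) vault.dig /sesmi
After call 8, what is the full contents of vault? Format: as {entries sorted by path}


Answer: {presla=weplust, vepawak/, vepawak/filo/, vepawak/grastije=hukukot, vepawak/mop=ricrarad}

Derivation:
# vault.dig(p='/vepawak/filo') => ok
# vault.shunt(s='/presla', d='/vepawak/filo') => ToolError: exists
# vault.etch(p='/vepawak/grastije', c='kigus') => created
# gauge.asunit(v='6', u_from='K', u_to='C') => -5343/20
# vault.etch(p='/vepawak/grastije', c='hukukot') => overwrote
# tally.lessen(x='16/11') => -16/11
# gauge.asunit(v='@prev', u_from='m', u_to='km') => -2/1375
# gauge.asunit(v='2155', u_from='oz', u_to='kg') => 19549831147/320000000
# tally.lessen(x='@prev') => -220168142617/3520000000
# vault.dig(p='/sesmi') => ok


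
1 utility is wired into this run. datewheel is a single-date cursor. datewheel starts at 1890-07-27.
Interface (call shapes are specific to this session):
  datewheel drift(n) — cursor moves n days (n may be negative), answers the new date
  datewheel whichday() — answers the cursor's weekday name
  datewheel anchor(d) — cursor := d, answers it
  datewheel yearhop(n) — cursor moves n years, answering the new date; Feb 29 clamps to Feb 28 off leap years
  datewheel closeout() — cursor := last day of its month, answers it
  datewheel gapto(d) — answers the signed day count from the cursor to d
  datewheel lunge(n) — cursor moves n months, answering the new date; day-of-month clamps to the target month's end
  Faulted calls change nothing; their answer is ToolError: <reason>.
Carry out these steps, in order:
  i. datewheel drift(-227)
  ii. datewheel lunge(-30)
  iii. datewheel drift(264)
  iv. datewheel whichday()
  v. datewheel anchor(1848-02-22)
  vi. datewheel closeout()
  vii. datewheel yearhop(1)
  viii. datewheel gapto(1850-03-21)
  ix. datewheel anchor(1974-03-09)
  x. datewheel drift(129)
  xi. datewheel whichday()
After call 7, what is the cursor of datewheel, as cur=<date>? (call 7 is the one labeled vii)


Answer: cur=1849-02-28

Derivation:
I use datewheel drift on n=-227, → 1889-12-12.
I try datewheel lunge on n=-30, which returns 1887-06-12.
Using datewheel drift on n=264, and observe 1888-03-02.
I invoke datewheel whichday, giving Friday.
Next I call datewheel anchor on d=1848-02-22, → 1848-02-22.
Now I run datewheel closeout(), which returns 1848-02-29.
Invoking datewheel yearhop on n=1, yielding 1849-02-28.
I invoke datewheel gapto on d=1850-03-21: 386.
I use datewheel anchor on d=1974-03-09, and get 1974-03-09.
I invoke datewheel drift on n=129, — result: 1974-07-16.
I invoke datewheel whichday, giving Tuesday.


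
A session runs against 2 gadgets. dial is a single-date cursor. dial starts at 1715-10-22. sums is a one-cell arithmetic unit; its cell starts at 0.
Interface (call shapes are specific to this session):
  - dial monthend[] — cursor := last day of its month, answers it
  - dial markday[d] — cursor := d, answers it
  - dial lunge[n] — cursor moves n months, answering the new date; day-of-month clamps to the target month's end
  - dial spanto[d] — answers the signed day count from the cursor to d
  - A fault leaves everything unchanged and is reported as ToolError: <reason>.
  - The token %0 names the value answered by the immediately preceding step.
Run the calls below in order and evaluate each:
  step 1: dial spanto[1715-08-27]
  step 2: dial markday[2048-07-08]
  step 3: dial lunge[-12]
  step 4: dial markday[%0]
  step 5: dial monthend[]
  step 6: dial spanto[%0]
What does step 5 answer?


Answer: 2047-07-31

Derivation:
>> dial spanto(d=1715-08-27)
<< -56
>> dial markday(d=2048-07-08)
<< 2048-07-08
>> dial lunge(n=-12)
<< 2047-07-08
>> dial markday(d=%0)
<< 2047-07-08
>> dial monthend()
<< 2047-07-31
>> dial spanto(d=%0)
<< 0


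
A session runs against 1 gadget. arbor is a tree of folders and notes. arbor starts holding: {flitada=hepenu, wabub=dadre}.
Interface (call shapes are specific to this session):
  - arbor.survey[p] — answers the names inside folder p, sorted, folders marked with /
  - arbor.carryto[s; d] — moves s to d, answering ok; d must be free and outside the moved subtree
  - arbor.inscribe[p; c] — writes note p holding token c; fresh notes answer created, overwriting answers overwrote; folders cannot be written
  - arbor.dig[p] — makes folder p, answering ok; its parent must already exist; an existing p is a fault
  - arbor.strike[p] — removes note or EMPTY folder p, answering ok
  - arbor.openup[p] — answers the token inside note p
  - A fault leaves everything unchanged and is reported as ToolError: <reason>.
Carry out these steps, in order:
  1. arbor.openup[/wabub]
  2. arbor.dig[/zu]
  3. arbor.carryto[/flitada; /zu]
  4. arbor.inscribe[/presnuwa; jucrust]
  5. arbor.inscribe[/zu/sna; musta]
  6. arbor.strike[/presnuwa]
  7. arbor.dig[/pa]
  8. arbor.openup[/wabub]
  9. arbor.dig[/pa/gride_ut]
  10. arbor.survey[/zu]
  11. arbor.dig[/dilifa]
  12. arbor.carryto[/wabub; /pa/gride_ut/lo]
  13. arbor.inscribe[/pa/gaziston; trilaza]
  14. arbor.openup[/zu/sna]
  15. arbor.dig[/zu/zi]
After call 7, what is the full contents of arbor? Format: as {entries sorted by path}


Answer: {flitada=hepenu, pa/, wabub=dadre, zu/, zu/sna=musta}

Derivation:
~$ arbor.openup /wabub
:: dadre
~$ arbor.dig /zu
:: ok
~$ arbor.carryto /flitada /zu
:: ToolError: exists
~$ arbor.inscribe /presnuwa jucrust
:: created
~$ arbor.inscribe /zu/sna musta
:: created
~$ arbor.strike /presnuwa
:: ok
~$ arbor.dig /pa
:: ok
~$ arbor.openup /wabub
:: dadre
~$ arbor.dig /pa/gride_ut
:: ok
~$ arbor.survey /zu
:: [sna]
~$ arbor.dig /dilifa
:: ok
~$ arbor.carryto /wabub /pa/gride_ut/lo
:: ok
~$ arbor.inscribe /pa/gaziston trilaza
:: created
~$ arbor.openup /zu/sna
:: musta
~$ arbor.dig /zu/zi
:: ok


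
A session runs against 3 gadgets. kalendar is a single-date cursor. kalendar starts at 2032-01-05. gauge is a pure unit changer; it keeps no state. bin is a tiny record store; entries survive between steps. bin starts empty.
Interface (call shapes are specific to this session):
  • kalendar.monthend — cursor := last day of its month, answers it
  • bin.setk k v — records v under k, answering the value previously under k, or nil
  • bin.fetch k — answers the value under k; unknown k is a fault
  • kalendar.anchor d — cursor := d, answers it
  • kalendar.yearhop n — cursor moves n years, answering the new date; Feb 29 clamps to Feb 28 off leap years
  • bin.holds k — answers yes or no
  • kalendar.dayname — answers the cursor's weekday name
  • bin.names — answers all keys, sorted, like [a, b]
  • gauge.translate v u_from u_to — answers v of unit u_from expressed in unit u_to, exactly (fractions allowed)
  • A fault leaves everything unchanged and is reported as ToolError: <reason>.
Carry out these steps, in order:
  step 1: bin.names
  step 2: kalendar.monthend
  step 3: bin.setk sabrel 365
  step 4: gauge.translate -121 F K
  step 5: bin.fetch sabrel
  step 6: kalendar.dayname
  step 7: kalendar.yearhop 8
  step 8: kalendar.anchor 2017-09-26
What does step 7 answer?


>> bin.names()
<< []
>> kalendar.monthend()
<< 2032-01-31
>> bin.setk(k: sabrel, v: 365)
<< nil
>> gauge.translate(v: -121, u_from: F, u_to: K)
<< 3763/20
>> bin.fetch(k: sabrel)
<< 365
>> kalendar.dayname()
<< Saturday
>> kalendar.yearhop(n: 8)
<< 2040-01-31
>> kalendar.anchor(d: 2017-09-26)
<< 2017-09-26

Answer: 2040-01-31


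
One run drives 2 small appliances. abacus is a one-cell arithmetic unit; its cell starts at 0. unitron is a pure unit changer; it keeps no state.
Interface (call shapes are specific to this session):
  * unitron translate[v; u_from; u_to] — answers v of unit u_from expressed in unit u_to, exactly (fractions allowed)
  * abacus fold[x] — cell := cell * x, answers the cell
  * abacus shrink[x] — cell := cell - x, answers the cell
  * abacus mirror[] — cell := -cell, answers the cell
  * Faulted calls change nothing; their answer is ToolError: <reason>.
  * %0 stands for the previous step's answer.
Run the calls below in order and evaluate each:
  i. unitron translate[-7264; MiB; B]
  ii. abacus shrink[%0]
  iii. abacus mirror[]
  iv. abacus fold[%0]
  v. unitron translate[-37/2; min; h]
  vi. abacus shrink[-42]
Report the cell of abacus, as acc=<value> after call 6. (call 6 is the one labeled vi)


Next I call unitron translate with -7264, MiB, B, and get -7616856064.
I call abacus shrink with %0, and see 7616856064.
Now I run abacus mirror(): -7616856064.
Next I call abacus fold with %0: 58016496299693572096.
Invoking unitron translate with -37/2, min, h, and see -37/120.
Then abacus shrink with -42, — result: 58016496299693572138.

Answer: acc=58016496299693572138
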